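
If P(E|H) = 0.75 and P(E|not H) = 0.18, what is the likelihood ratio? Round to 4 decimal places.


Likelihood ratio = P(E|H) / P(E|not H)
= 0.75 / 0.18
= 4.1667

4.1667


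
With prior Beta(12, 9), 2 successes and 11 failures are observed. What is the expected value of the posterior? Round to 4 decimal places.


Posterior = Beta(14, 20)
E[theta] = alpha/(alpha+beta)
= 14/34 = 0.4118

0.4118


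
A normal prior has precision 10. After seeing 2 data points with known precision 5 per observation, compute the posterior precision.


In the conjugate normal model, precisions add:
tau_posterior = tau_prior + n * tau_data
= 10 + 2*5 = 20

20


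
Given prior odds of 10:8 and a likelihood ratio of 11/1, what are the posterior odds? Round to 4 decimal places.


Posterior odds = prior odds * LR
Prior odds = 10/8 = 1.25
LR = 11/1 = 11.0
Posterior odds = 1.25 * 11.0 = 13.75

13.75


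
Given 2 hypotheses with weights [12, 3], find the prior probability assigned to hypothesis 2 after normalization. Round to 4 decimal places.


To normalize, divide each weight by the sum of all weights.
Sum = 15
Prior(H2) = 3/15 = 0.2

0.2


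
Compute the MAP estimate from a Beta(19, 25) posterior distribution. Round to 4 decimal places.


MAP = mode of Beta distribution
= (alpha - 1)/(alpha + beta - 2)
= (19-1)/(19+25-2)
= 18/42 = 0.4286

0.4286


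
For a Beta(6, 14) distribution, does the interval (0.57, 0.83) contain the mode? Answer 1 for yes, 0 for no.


Mode of Beta(a,b) = (a-1)/(a+b-2)
= (6-1)/(6+14-2) = 0.2778
Check: 0.57 <= 0.2778 <= 0.83?
Result: 0

0


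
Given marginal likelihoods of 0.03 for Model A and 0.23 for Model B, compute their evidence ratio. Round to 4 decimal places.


Ratio = ML(A) / ML(B) = 0.03/0.23
= 0.1304

0.1304


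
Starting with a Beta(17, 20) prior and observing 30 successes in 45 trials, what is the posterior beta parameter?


Posterior beta = prior beta + failures
Failures = 45 - 30 = 15
beta_post = 20 + 15 = 35

35


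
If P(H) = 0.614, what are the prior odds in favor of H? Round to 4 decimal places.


Prior odds = P(H) / (1 - P(H))
= 0.614 / 0.386
= 1.5907

1.5907


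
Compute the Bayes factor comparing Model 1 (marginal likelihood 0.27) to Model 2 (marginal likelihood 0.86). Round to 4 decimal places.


BF12 = marginal likelihood of M1 / marginal likelihood of M2
= 0.27/0.86
= 0.314

0.314


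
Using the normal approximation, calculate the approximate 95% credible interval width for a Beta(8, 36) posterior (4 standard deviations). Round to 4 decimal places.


Var(Beta) = 8*36/(44^2 * 45) = 0.0033
SD = 0.0575
Width ~ 4*SD = 0.23

0.23


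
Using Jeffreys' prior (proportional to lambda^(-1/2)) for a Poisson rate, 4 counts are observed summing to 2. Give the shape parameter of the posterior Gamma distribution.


Conjugate update: Gamma(prior_shape + S, prior_rate + n).
Prior shape = 0.5, prior rate = 0.
Posterior shape = 0.5 + S = 0.5 + 2 = 2.5

2.5


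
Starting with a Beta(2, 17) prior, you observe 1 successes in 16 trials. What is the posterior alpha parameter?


For a Beta-Binomial conjugate model:
Posterior alpha = prior alpha + number of successes
= 2 + 1 = 3

3


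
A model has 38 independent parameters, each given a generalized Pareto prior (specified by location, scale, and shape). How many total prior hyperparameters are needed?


Each generalized Pareto prior needs 3 hyperparameters (location, scale, and shape).
Total = 3 * 38 = 114

114


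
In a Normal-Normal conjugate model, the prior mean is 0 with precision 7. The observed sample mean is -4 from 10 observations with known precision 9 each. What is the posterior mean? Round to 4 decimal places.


Posterior precision = tau0 + n*tau = 7 + 10*9 = 97
Posterior mean = (tau0*mu0 + n*tau*xbar) / posterior_precision
= (7*0 + 10*9*-4) / 97
= -360 / 97 = -3.7113

-3.7113


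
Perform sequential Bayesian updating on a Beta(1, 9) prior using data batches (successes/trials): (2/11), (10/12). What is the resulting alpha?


Accumulate successes: 12
Posterior alpha = prior alpha + sum of successes
= 1 + 12 = 13

13


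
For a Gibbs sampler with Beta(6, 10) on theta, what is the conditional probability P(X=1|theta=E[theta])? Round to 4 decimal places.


E[theta] = 6/(6+10) = 0.375
P(X=1|theta) = theta = 0.375

0.375


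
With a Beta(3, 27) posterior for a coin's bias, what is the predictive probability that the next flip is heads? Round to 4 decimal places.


The predictive probability equals the posterior mean.
P(next = heads) = alpha / (alpha + beta)
= 3 / 30 = 0.1

0.1


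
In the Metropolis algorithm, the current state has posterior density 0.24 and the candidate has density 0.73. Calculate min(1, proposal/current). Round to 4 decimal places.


Ratio = 0.73/0.24 = 3.0417
Acceptance probability = min(1, 3.0417)
= 1.0

1.0


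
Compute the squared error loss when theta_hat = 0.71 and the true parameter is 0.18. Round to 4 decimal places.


L = (theta_hat - theta_true)^2
= (0.71 - 0.18)^2
= 0.53^2 = 0.2809

0.2809


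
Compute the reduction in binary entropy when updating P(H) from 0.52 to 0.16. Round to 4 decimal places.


H_before = -p*log2(p) - (1-p)*log2(1-p) for p=0.52: 0.9988
H_after for p=0.16: 0.6343
Reduction = 0.9988 - 0.6343 = 0.3645

0.3645


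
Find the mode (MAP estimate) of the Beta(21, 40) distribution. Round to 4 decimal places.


For Beta(a,b) with a,b > 1:
Mode = (a-1)/(a+b-2) = (21-1)/(61-2)
= 20/59 = 0.339

0.339


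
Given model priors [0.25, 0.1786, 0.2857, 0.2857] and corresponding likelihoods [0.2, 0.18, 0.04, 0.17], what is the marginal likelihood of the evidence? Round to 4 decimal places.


P(E) = sum_i P(M_i) P(E|M_i)
= 0.05 + 0.0321 + 0.0114 + 0.0486
= 0.1421

0.1421


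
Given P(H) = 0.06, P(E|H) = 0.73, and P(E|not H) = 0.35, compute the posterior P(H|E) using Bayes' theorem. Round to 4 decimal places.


By Bayes' theorem: P(H|E) = P(E|H)*P(H) / P(E)
P(E) = P(E|H)*P(H) + P(E|not H)*P(not H)
P(E) = 0.73*0.06 + 0.35*0.94 = 0.3728
P(H|E) = 0.73*0.06 / 0.3728 = 0.1175

0.1175


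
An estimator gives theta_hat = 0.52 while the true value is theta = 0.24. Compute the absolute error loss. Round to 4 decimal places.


The absolute error loss is |theta_hat - theta|
= |0.52 - 0.24|
= 0.28

0.28


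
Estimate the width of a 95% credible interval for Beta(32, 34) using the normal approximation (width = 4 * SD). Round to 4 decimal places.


For Beta(a,b): Var = ab/((a+b)^2(a+b+1))
Var = 0.0037, SD = 0.0611
Approximate 95% CI width = 4 * 0.0611 = 0.2442

0.2442


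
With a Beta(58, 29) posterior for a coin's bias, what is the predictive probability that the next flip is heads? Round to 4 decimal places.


The predictive probability equals the posterior mean.
P(next = heads) = alpha / (alpha + beta)
= 58 / 87 = 0.6667

0.6667


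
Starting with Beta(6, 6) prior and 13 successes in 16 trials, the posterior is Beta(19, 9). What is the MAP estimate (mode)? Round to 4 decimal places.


The mode of Beta(a, b) when a > 1 and b > 1 is (a-1)/(a+b-2)
= (19 - 1) / (19 + 9 - 2)
= 18 / 26
= 0.6923

0.6923


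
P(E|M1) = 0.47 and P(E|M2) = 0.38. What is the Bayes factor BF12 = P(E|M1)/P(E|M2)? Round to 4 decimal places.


Bayes factor BF12 = P(E|M1) / P(E|M2)
= 0.47 / 0.38
= 1.2368

1.2368


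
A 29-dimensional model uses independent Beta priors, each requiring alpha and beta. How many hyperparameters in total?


Per parameter: 2 (alpha and beta).
Total = 29 * 2 = 58

58


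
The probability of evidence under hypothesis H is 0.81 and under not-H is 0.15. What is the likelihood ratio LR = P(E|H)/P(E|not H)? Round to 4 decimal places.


LR = 0.81 / 0.15
= 5.4

5.4


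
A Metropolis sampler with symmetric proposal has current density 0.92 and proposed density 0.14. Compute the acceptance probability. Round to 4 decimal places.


For symmetric proposals, acceptance = min(1, pi(x*)/pi(x))
= min(1, 0.14/0.92)
= min(1, 0.1522) = 0.1522

0.1522


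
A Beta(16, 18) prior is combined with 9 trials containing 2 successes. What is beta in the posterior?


In conjugate updating:
beta_posterior = beta_prior + (n - k)
= 18 + (9 - 2)
= 18 + 7 = 25

25


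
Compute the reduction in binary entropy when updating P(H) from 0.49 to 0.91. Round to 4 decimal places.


H_before = -p*log2(p) - (1-p)*log2(1-p) for p=0.49: 0.9997
H_after for p=0.91: 0.4365
Reduction = 0.9997 - 0.4365 = 0.5632

0.5632


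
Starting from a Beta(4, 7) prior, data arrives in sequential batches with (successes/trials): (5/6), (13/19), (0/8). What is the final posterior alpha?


In sequential Bayesian updating, we sum all successes.
Total successes = 18
Final alpha = 4 + 18 = 22

22


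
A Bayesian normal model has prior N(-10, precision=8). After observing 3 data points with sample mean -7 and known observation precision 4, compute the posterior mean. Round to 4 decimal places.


Posterior mean = (prior_precision * prior_mean + n * data_precision * data_mean) / (prior_precision + n * data_precision)
Numerator = 8*-10 + 3*4*-7 = -164
Denominator = 8 + 3*4 = 20
Posterior mean = -8.2

-8.2


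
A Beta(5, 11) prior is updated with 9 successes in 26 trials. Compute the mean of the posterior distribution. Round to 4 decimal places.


After update: Beta(14, 28)
Mean = 14 / (14 + 28) = 14 / 42
= 0.3333

0.3333


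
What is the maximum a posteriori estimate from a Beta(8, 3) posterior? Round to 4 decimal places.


The MAP estimate equals the mode of the distribution.
Mode of Beta(a,b) = (a-1)/(a+b-2)
= 7/9
= 0.7778

0.7778


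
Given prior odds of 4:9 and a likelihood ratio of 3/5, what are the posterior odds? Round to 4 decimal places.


Posterior odds = prior odds * LR
Prior odds = 4/9 = 0.4444
LR = 3/5 = 0.6
Posterior odds = 0.4444 * 0.6 = 0.2667

0.2667


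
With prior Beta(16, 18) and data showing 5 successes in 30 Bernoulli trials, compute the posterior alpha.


Conjugate update: alpha_posterior = alpha_prior + k
= 16 + 5 = 21

21


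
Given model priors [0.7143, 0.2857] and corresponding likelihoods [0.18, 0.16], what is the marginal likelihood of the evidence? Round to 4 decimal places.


P(E) = sum_i P(M_i) P(E|M_i)
= 0.1286 + 0.0457
= 0.1743

0.1743


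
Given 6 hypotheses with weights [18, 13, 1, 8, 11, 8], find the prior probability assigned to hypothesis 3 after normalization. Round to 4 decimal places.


To normalize, divide each weight by the sum of all weights.
Sum = 59
Prior(H3) = 1/59 = 0.0169

0.0169


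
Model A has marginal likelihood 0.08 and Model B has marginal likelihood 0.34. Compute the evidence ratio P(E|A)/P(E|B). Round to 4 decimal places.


Evidence ratio = P(E|A) / P(E|B)
= 0.08 / 0.34
= 0.2353

0.2353


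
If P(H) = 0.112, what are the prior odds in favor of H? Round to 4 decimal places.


Prior odds = P(H) / (1 - P(H))
= 0.112 / 0.888
= 0.1261

0.1261


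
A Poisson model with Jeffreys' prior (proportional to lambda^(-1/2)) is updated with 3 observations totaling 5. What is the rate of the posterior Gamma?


Posterior = Gamma(0.5 + S, n)
= Gamma(0.5 + 5, 3)
Posterior rate = 0 + n = 3

3.0


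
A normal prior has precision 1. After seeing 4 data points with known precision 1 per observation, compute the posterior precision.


In the conjugate normal model, precisions add:
tau_posterior = tau_prior + n * tau_data
= 1 + 4*1 = 5

5


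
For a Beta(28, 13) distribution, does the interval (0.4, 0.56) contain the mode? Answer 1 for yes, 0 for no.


Mode of Beta(a,b) = (a-1)/(a+b-2)
= (28-1)/(28+13-2) = 0.6923
Check: 0.4 <= 0.6923 <= 0.56?
Result: 0

0


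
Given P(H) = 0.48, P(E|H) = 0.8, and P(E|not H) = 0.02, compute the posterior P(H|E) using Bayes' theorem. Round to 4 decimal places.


By Bayes' theorem: P(H|E) = P(E|H)*P(H) / P(E)
P(E) = P(E|H)*P(H) + P(E|not H)*P(not H)
P(E) = 0.8*0.48 + 0.02*0.52 = 0.3944
P(H|E) = 0.8*0.48 / 0.3944 = 0.9736

0.9736


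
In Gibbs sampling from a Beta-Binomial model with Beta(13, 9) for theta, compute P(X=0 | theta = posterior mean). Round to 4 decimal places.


Posterior mean = alpha/(alpha+beta) = 13/22 = 0.5909
P(X=0|theta=mean) = 1 - theta = 0.4091

0.4091


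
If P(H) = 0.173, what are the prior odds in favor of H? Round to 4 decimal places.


Prior odds = P(H) / (1 - P(H))
= 0.173 / 0.827
= 0.2092

0.2092


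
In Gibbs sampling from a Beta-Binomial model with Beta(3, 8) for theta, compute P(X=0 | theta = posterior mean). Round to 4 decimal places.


Posterior mean = alpha/(alpha+beta) = 3/11 = 0.2727
P(X=0|theta=mean) = 1 - theta = 0.7273

0.7273


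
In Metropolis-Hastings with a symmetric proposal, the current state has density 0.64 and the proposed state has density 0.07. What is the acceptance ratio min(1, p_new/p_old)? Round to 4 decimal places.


Ratio = p_new / p_old = 0.07 / 0.64 = 0.1094
Acceptance = min(1, 0.1094) = 0.1094

0.1094


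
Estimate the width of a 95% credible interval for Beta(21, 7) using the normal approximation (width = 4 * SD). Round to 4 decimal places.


For Beta(a,b): Var = ab/((a+b)^2(a+b+1))
Var = 0.0065, SD = 0.0804
Approximate 95% CI width = 4 * 0.0804 = 0.3216

0.3216


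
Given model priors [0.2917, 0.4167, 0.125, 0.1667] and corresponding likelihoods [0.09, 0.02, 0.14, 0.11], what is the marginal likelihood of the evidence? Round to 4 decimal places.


P(E) = sum_i P(M_i) P(E|M_i)
= 0.0263 + 0.0083 + 0.0175 + 0.0183
= 0.0704

0.0704


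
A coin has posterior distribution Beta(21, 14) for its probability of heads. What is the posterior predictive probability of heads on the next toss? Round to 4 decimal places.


Posterior predictive = E[theta] = alpha/(alpha+beta)
= 21/35
= 0.6

0.6


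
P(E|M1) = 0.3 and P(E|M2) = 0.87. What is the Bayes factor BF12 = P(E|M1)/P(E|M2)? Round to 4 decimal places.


Bayes factor BF12 = P(E|M1) / P(E|M2)
= 0.3 / 0.87
= 0.3448

0.3448


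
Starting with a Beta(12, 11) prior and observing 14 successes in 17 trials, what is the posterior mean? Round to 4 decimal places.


Posterior parameters: alpha = 12 + 14 = 26
beta = 11 + 3 = 14
Posterior mean = alpha / (alpha + beta) = 26 / 40
= 0.65

0.65


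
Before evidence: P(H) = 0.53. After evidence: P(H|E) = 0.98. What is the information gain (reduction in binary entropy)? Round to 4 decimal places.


Prior entropy = 0.9974
Posterior entropy = 0.1414
Information gain = 0.9974 - 0.1414 = 0.856

0.856


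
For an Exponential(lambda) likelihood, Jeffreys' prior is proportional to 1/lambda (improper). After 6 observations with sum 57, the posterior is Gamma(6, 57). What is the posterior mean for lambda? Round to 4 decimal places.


Posterior = Gamma(n, sum_x) = Gamma(6, 57)
Posterior mean = shape/rate = 6/57
= 0.1053

0.1053


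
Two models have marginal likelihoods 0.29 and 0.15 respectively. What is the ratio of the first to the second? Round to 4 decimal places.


Evidence ratio = 0.29 / 0.15
= 1.9333

1.9333


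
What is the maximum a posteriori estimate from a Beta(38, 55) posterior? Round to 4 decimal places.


The MAP estimate equals the mode of the distribution.
Mode of Beta(a,b) = (a-1)/(a+b-2)
= 37/91
= 0.4066

0.4066


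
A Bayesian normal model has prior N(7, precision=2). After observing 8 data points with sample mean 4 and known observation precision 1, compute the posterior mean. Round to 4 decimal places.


Posterior mean = (prior_precision * prior_mean + n * data_precision * data_mean) / (prior_precision + n * data_precision)
Numerator = 2*7 + 8*1*4 = 46
Denominator = 2 + 8*1 = 10
Posterior mean = 4.6

4.6


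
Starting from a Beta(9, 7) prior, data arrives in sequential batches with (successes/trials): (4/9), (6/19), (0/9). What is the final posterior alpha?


In sequential Bayesian updating, we sum all successes.
Total successes = 10
Final alpha = 9 + 10 = 19

19


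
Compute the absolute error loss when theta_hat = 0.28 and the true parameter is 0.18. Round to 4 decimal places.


L = |theta_hat - theta_true|
= |0.28 - 0.18| = 0.1

0.1


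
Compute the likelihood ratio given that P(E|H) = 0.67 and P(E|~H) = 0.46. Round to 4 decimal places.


LR = P(E|H) / P(E|~H)
= 0.67 / 0.46 = 1.4565

1.4565


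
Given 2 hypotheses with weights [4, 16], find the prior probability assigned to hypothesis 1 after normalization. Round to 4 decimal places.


To normalize, divide each weight by the sum of all weights.
Sum = 20
Prior(H1) = 4/20 = 0.2

0.2


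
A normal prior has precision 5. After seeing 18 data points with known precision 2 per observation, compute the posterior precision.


In the conjugate normal model, precisions add:
tau_posterior = tau_prior + n * tau_data
= 5 + 18*2 = 41

41


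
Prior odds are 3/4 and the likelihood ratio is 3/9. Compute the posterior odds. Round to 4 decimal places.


Posterior odds = prior odds * likelihood ratio
= (3/4) * (3/9)
= 9 / 36
= 0.25

0.25


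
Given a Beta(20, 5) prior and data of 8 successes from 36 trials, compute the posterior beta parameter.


Number of failures = 36 - 8 = 28
Posterior beta = 5 + 28 = 33

33


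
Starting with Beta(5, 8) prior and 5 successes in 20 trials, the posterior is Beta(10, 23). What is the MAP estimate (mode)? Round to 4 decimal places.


The mode of Beta(a, b) when a > 1 and b > 1 is (a-1)/(a+b-2)
= (10 - 1) / (10 + 23 - 2)
= 9 / 31
= 0.2903

0.2903


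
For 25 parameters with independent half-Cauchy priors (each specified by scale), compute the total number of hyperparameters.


A half-Cauchy prior has 1 hyperparameter per parameter.
Total = 25 * 1 = 25

25


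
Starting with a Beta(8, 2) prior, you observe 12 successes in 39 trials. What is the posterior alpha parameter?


For a Beta-Binomial conjugate model:
Posterior alpha = prior alpha + number of successes
= 8 + 12 = 20

20


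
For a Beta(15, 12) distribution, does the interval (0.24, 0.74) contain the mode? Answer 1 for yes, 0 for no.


Mode of Beta(a,b) = (a-1)/(a+b-2)
= (15-1)/(15+12-2) = 0.56
Check: 0.24 <= 0.56 <= 0.74?
Result: 1

1


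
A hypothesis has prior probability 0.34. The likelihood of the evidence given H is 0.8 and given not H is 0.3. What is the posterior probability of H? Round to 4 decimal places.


Using Bayes' theorem:
P(E) = 0.34 * 0.8 + 0.66 * 0.3
P(E) = 0.47
P(H|E) = (0.34 * 0.8) / 0.47 = 0.5787

0.5787


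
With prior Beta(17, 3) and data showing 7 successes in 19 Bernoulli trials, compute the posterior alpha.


Conjugate update: alpha_posterior = alpha_prior + k
= 17 + 7 = 24

24


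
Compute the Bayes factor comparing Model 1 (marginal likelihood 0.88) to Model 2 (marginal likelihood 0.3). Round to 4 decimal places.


BF12 = marginal likelihood of M1 / marginal likelihood of M2
= 0.88/0.3
= 2.9333

2.9333


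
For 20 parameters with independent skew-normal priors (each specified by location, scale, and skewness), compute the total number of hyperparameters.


A skew-normal prior has 3 hyperparameters per parameter.
Total = 20 * 3 = 60

60


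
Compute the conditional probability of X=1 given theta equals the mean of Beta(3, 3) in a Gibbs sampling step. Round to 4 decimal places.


Mean of Beta(3, 3) = 0.5
P(X=1 | theta=0.5) = 0.5

0.5


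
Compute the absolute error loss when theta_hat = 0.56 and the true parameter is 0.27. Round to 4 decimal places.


L = |theta_hat - theta_true|
= |0.56 - 0.27| = 0.29

0.29


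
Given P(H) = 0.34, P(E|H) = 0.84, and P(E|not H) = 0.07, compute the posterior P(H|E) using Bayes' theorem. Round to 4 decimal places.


By Bayes' theorem: P(H|E) = P(E|H)*P(H) / P(E)
P(E) = P(E|H)*P(H) + P(E|not H)*P(not H)
P(E) = 0.84*0.34 + 0.07*0.66 = 0.3318
P(H|E) = 0.84*0.34 / 0.3318 = 0.8608

0.8608


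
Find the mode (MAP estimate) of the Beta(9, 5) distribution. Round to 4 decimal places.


For Beta(a,b) with a,b > 1:
Mode = (a-1)/(a+b-2) = (9-1)/(14-2)
= 8/12 = 0.6667

0.6667


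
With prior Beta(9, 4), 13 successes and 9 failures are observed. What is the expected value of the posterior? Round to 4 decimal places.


Posterior = Beta(22, 13)
E[theta] = alpha/(alpha+beta)
= 22/35 = 0.6286

0.6286


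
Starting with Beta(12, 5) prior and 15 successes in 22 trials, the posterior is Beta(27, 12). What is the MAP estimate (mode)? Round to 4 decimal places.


The mode of Beta(a, b) when a > 1 and b > 1 is (a-1)/(a+b-2)
= (27 - 1) / (27 + 12 - 2)
= 26 / 37
= 0.7027

0.7027


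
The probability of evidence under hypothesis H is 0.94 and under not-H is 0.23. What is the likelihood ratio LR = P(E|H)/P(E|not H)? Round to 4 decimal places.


LR = 0.94 / 0.23
= 4.087

4.087


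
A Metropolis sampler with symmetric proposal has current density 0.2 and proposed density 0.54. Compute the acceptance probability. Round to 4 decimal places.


For symmetric proposals, acceptance = min(1, pi(x*)/pi(x))
= min(1, 0.54/0.2)
= min(1, 2.7) = 1.0

1.0


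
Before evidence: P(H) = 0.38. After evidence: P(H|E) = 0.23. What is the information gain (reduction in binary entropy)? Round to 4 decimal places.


Prior entropy = 0.958
Posterior entropy = 0.778
Information gain = 0.958 - 0.778 = 0.18

0.18


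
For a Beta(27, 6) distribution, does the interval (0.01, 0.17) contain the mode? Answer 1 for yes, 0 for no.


Mode of Beta(a,b) = (a-1)/(a+b-2)
= (27-1)/(27+6-2) = 0.8387
Check: 0.01 <= 0.8387 <= 0.17?
Result: 0

0


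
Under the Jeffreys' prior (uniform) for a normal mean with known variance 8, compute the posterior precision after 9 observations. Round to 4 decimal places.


Prior precision = 0 (flat prior).
Post. prec. = 0 + n/var = 9/8 = 1.125

1.125


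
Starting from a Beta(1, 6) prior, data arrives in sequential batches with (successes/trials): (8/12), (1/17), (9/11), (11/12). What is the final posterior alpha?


In sequential Bayesian updating, we sum all successes.
Total successes = 29
Final alpha = 1 + 29 = 30

30


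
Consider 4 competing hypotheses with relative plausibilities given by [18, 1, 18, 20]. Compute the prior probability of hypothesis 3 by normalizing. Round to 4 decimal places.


Sum of weights = 18 + 1 + 18 + 20 = 57
Normalized prior for H3 = 18 / 57
= 0.3158

0.3158


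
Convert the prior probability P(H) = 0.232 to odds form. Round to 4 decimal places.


P(not H) = 1 - 0.232 = 0.768
Odds = 0.232 / 0.768 = 0.3021

0.3021


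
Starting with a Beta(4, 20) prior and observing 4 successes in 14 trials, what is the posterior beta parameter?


Posterior beta = prior beta + failures
Failures = 14 - 4 = 10
beta_post = 20 + 10 = 30

30


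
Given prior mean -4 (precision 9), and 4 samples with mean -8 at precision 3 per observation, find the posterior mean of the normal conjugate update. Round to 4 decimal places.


The posterior mean is a precision-weighted average of prior and data.
Post. prec. = 9 + 12 = 21
Post. mean = (-36 + -96)/21 = -132/21 = -6.2857

-6.2857


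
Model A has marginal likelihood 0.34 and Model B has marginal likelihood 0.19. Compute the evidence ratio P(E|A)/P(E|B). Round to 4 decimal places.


Evidence ratio = P(E|A) / P(E|B)
= 0.34 / 0.19
= 1.7895

1.7895


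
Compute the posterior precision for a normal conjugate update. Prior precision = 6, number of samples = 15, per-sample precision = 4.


tau_post = tau_0 + n * tau
= 6 + 15 * 4 = 66

66


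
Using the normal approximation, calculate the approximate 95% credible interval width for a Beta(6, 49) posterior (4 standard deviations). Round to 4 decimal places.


Var(Beta) = 6*49/(55^2 * 56) = 0.0017
SD = 0.0417
Width ~ 4*SD = 0.1666

0.1666


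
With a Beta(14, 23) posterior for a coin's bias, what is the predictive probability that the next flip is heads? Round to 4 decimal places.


The predictive probability equals the posterior mean.
P(next = heads) = alpha / (alpha + beta)
= 14 / 37 = 0.3784

0.3784


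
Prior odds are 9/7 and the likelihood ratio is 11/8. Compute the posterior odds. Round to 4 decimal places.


Posterior odds = prior odds * likelihood ratio
= (9/7) * (11/8)
= 99 / 56
= 1.7679

1.7679


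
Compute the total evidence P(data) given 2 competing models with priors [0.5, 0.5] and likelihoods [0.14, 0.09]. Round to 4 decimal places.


Marginal likelihood = sum P(model_i) * P(data|model_i)
Model 1: 0.5 * 0.14 = 0.07
Model 2: 0.5 * 0.09 = 0.045
Total = 0.115

0.115


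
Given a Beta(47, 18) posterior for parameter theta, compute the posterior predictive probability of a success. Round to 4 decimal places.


For a Beta-Bernoulli model, the predictive probability is the mean:
P(success) = 47/(47+18) = 47/65 = 0.7231

0.7231


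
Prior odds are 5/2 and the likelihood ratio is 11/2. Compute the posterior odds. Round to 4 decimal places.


Posterior odds = prior odds * likelihood ratio
= (5/2) * (11/2)
= 55 / 4
= 13.75

13.75


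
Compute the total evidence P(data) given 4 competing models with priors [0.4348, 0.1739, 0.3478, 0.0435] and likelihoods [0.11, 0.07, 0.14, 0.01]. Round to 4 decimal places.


Marginal likelihood = sum P(model_i) * P(data|model_i)
Model 1: 0.4348 * 0.11 = 0.0478
Model 2: 0.1739 * 0.07 = 0.0122
Model 3: 0.3478 * 0.14 = 0.0487
Model 4: 0.0435 * 0.01 = 0.0004
Total = 0.1091

0.1091


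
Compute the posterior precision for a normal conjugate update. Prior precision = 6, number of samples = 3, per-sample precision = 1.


tau_post = tau_0 + n * tau
= 6 + 3 * 1 = 9

9


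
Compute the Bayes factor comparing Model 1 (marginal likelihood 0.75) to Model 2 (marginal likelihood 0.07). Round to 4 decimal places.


BF12 = marginal likelihood of M1 / marginal likelihood of M2
= 0.75/0.07
= 10.7143

10.7143


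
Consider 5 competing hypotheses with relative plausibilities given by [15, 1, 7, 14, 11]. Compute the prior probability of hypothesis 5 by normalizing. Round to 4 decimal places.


Sum of weights = 15 + 1 + 7 + 14 + 11 = 48
Normalized prior for H5 = 11 / 48
= 0.2292

0.2292


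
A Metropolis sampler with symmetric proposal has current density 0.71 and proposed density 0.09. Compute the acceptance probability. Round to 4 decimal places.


For symmetric proposals, acceptance = min(1, pi(x*)/pi(x))
= min(1, 0.09/0.71)
= min(1, 0.1268) = 0.1268

0.1268


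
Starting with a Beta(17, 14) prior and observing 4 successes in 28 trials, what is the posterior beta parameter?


Posterior beta = prior beta + failures
Failures = 28 - 4 = 24
beta_post = 14 + 24 = 38

38


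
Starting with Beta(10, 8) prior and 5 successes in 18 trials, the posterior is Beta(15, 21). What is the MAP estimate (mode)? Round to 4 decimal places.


The mode of Beta(a, b) when a > 1 and b > 1 is (a-1)/(a+b-2)
= (15 - 1) / (15 + 21 - 2)
= 14 / 34
= 0.4118

0.4118


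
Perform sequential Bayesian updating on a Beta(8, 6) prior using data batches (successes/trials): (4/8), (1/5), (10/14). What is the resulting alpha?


Accumulate successes: 15
Posterior alpha = prior alpha + sum of successes
= 8 + 15 = 23

23


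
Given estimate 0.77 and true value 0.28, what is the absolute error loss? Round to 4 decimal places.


Absolute error = |estimate - true|
= |0.49| = 0.49

0.49


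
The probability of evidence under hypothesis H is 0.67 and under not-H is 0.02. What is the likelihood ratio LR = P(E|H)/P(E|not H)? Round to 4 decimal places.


LR = 0.67 / 0.02
= 33.5

33.5


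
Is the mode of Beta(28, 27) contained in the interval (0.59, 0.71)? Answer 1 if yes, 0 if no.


Mode = (a-1)/(a+b-2) = 27/53 = 0.5094
Interval: (0.59, 0.71)
Contains mode? 0

0


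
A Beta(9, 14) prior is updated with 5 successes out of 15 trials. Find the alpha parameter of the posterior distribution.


In the Beta-Binomial conjugate update:
alpha_post = alpha_prior + successes
= 9 + 5
= 14

14


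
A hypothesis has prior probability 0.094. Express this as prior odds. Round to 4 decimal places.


Odds = P(H) / P(not H) = 0.094 / 0.906
= 0.1038

0.1038


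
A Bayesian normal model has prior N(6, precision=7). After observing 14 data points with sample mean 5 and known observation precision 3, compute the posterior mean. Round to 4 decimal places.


Posterior mean = (prior_precision * prior_mean + n * data_precision * data_mean) / (prior_precision + n * data_precision)
Numerator = 7*6 + 14*3*5 = 252
Denominator = 7 + 14*3 = 49
Posterior mean = 5.1429

5.1429


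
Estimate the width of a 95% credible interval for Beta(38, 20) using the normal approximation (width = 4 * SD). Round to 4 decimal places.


For Beta(a,b): Var = ab/((a+b)^2(a+b+1))
Var = 0.0038, SD = 0.0619
Approximate 95% CI width = 4 * 0.0619 = 0.2475

0.2475


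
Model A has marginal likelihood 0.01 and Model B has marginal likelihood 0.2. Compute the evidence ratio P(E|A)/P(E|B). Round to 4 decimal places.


Evidence ratio = P(E|A) / P(E|B)
= 0.01 / 0.2
= 0.05

0.05


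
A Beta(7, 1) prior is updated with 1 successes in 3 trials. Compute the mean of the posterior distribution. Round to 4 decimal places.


After update: Beta(8, 3)
Mean = 8 / (8 + 3) = 8 / 11
= 0.7273

0.7273


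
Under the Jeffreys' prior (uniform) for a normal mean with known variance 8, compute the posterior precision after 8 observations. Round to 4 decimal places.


Prior precision = 0 (flat prior).
Post. prec. = 0 + n/var = 8/8 = 1.0

1.0


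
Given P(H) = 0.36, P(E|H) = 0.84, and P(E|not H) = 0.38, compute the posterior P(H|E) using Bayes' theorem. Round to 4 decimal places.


By Bayes' theorem: P(H|E) = P(E|H)*P(H) / P(E)
P(E) = P(E|H)*P(H) + P(E|not H)*P(not H)
P(E) = 0.84*0.36 + 0.38*0.64 = 0.5456
P(H|E) = 0.84*0.36 / 0.5456 = 0.5543

0.5543


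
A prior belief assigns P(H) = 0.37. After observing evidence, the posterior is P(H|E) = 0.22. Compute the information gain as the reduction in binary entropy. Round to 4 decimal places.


H(prior) = -0.37*log2(0.37) - 0.63*log2(0.63)
= 0.9507
H(post) = -0.22*log2(0.22) - 0.78*log2(0.78)
= 0.7602
IG = 0.9507 - 0.7602 = 0.1905

0.1905


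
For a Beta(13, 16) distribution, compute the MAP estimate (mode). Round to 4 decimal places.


MAP = mode = (a-1)/(a+b-2)
= (13-1)/(13+16-2)
= 12/27 = 0.4444

0.4444


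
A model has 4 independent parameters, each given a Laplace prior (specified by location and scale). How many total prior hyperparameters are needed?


Each Laplace prior needs 2 hyperparameters (location and scale).
Total = 2 * 4 = 8

8


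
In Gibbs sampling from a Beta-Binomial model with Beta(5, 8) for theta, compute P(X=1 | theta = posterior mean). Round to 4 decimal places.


Posterior mean = alpha/(alpha+beta) = 5/13 = 0.3846
P(X=1|theta=mean) = theta = 0.3846

0.3846


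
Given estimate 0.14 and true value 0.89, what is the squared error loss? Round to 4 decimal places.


Squared error = (estimate - true)^2
Difference = -0.75
Loss = -0.75^2 = 0.5625

0.5625


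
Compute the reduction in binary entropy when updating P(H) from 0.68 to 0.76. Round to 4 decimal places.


H_before = -p*log2(p) - (1-p)*log2(1-p) for p=0.68: 0.9044
H_after for p=0.76: 0.795
Reduction = 0.9044 - 0.795 = 0.1093

0.1093


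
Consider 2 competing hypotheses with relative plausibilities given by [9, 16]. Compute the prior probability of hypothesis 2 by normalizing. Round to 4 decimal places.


Sum of weights = 9 + 16 = 25
Normalized prior for H2 = 16 / 25
= 0.64

0.64


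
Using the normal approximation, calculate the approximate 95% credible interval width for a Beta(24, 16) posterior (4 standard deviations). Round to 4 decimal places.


Var(Beta) = 24*16/(40^2 * 41) = 0.0059
SD = 0.0765
Width ~ 4*SD = 0.306

0.306


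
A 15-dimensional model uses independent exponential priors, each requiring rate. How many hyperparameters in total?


Per parameter: 1 (rate).
Total = 15 * 1 = 15

15


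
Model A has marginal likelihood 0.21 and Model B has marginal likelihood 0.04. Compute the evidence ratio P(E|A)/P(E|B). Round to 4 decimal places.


Evidence ratio = P(E|A) / P(E|B)
= 0.21 / 0.04
= 5.25

5.25


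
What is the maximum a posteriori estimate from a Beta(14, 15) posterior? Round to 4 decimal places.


The MAP estimate equals the mode of the distribution.
Mode of Beta(a,b) = (a-1)/(a+b-2)
= 13/27
= 0.4815

0.4815


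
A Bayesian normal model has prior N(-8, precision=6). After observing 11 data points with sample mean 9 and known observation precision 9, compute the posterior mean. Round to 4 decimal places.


Posterior mean = (prior_precision * prior_mean + n * data_precision * data_mean) / (prior_precision + n * data_precision)
Numerator = 6*-8 + 11*9*9 = 843
Denominator = 6 + 11*9 = 105
Posterior mean = 8.0286

8.0286


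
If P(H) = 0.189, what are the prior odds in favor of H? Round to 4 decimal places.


Prior odds = P(H) / (1 - P(H))
= 0.189 / 0.811
= 0.233

0.233


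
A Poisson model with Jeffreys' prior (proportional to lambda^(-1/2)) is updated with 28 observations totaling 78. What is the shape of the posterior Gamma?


Posterior = Gamma(0.5 + S, n)
= Gamma(0.5 + 78, 28)
Posterior shape = 0.5 + S = 0.5 + 78 = 78.5

78.5


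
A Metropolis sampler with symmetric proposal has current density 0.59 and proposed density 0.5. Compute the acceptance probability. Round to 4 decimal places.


For symmetric proposals, acceptance = min(1, pi(x*)/pi(x))
= min(1, 0.5/0.59)
= min(1, 0.8475) = 0.8475

0.8475


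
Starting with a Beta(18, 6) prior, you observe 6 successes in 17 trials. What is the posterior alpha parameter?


For a Beta-Binomial conjugate model:
Posterior alpha = prior alpha + number of successes
= 18 + 6 = 24

24


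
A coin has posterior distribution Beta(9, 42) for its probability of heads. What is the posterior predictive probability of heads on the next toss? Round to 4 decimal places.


Posterior predictive = E[theta] = alpha/(alpha+beta)
= 9/51
= 0.1765

0.1765


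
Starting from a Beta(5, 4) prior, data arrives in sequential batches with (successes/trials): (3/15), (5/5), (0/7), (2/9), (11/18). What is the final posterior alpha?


In sequential Bayesian updating, we sum all successes.
Total successes = 21
Final alpha = 5 + 21 = 26

26


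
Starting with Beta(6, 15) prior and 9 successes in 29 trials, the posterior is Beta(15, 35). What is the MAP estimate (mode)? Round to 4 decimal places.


The mode of Beta(a, b) when a > 1 and b > 1 is (a-1)/(a+b-2)
= (15 - 1) / (15 + 35 - 2)
= 14 / 48
= 0.2917

0.2917


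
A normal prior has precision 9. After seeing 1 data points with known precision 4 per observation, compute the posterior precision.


In the conjugate normal model, precisions add:
tau_posterior = tau_prior + n * tau_data
= 9 + 1*4 = 13

13


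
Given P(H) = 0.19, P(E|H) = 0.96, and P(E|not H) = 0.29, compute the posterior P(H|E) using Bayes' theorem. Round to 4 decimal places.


By Bayes' theorem: P(H|E) = P(E|H)*P(H) / P(E)
P(E) = P(E|H)*P(H) + P(E|not H)*P(not H)
P(E) = 0.96*0.19 + 0.29*0.81 = 0.4173
P(H|E) = 0.96*0.19 / 0.4173 = 0.4371

0.4371


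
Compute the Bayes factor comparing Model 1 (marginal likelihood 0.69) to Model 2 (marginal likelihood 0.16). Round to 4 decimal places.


BF12 = marginal likelihood of M1 / marginal likelihood of M2
= 0.69/0.16
= 4.3125

4.3125


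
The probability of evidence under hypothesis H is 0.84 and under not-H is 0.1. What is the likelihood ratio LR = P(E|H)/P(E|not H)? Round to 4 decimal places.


LR = 0.84 / 0.1
= 8.4

8.4


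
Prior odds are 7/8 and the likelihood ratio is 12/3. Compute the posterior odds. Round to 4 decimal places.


Posterior odds = prior odds * likelihood ratio
= (7/8) * (12/3)
= 84 / 24
= 3.5

3.5


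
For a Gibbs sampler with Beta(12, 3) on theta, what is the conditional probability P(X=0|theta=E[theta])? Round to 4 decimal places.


E[theta] = 12/(12+3) = 0.8
P(X=0|theta) = 1 - theta = 0.2

0.2


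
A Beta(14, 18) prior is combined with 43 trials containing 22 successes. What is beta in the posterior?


In conjugate updating:
beta_posterior = beta_prior + (n - k)
= 18 + (43 - 22)
= 18 + 21 = 39

39


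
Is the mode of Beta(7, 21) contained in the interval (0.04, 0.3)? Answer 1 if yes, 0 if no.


Mode = (a-1)/(a+b-2) = 6/26 = 0.2308
Interval: (0.04, 0.3)
Contains mode? 1

1


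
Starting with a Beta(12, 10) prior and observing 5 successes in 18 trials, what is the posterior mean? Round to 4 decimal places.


Posterior parameters: alpha = 12 + 5 = 17
beta = 10 + 13 = 23
Posterior mean = alpha / (alpha + beta) = 17 / 40
= 0.425

0.425


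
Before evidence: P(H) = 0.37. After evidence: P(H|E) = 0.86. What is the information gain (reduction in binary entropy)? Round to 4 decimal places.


Prior entropy = 0.9507
Posterior entropy = 0.5842
Information gain = 0.9507 - 0.5842 = 0.3664

0.3664


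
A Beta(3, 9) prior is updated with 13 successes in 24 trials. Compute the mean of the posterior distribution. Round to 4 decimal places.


After update: Beta(16, 20)
Mean = 16 / (16 + 20) = 16 / 36
= 0.4444

0.4444


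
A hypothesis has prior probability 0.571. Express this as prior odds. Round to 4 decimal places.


Odds = P(H) / P(not H) = 0.571 / 0.429
= 1.331

1.331


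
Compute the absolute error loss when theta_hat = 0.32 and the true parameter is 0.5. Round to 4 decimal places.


L = |theta_hat - theta_true|
= |0.32 - 0.5| = 0.18

0.18


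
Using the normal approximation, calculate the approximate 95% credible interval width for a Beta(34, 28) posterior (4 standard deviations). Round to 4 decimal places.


Var(Beta) = 34*28/(62^2 * 63) = 0.0039
SD = 0.0627
Width ~ 4*SD = 0.2508

0.2508


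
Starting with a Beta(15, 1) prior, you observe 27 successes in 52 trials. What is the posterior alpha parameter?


For a Beta-Binomial conjugate model:
Posterior alpha = prior alpha + number of successes
= 15 + 27 = 42

42


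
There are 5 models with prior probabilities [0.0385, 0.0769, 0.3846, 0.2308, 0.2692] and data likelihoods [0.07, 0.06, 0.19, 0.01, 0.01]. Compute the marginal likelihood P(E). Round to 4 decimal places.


P(E) = sum over models of P(M_i) * P(E|M_i)
= 0.0385*0.07 + 0.0769*0.06 + 0.3846*0.19 + 0.2308*0.01 + 0.2692*0.01
= 0.0854

0.0854


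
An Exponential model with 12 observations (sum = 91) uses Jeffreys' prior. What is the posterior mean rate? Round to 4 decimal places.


Posterior Gamma(12, 91)
E[lambda] = 12/91 = 0.1319

0.1319


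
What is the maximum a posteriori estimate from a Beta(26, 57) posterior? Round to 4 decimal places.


The MAP estimate equals the mode of the distribution.
Mode of Beta(a,b) = (a-1)/(a+b-2)
= 25/81
= 0.3086

0.3086


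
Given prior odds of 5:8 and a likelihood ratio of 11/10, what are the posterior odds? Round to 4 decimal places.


Posterior odds = prior odds * LR
Prior odds = 5/8 = 0.625
LR = 11/10 = 1.1
Posterior odds = 0.625 * 1.1 = 0.6875

0.6875


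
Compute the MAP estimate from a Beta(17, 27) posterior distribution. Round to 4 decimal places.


MAP = mode of Beta distribution
= (alpha - 1)/(alpha + beta - 2)
= (17-1)/(17+27-2)
= 16/42 = 0.381

0.381


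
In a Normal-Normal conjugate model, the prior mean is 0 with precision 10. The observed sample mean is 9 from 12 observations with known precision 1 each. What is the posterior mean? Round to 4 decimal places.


Posterior precision = tau0 + n*tau = 10 + 12*1 = 22
Posterior mean = (tau0*mu0 + n*tau*xbar) / posterior_precision
= (10*0 + 12*1*9) / 22
= 108 / 22 = 4.9091

4.9091


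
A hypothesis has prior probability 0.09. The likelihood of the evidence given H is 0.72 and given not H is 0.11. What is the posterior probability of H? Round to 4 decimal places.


Using Bayes' theorem:
P(E) = 0.09 * 0.72 + 0.91 * 0.11
P(E) = 0.1649
P(H|E) = (0.09 * 0.72) / 0.1649 = 0.393

0.393
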